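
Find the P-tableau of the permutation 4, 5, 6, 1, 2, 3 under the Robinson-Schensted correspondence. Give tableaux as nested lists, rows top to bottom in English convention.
P = [[1, 2, 3], [4, 5, 6]]

Insert 4: appended to row 1. P = [[4]].
Insert 5: appended to row 1. P = [[4, 5]].
Insert 6: appended to row 1. P = [[4, 5, 6]].
Insert 1: 1 bumps 4 from row 1; 4 starts row 2. P = [[1, 5, 6], [4]].
Insert 2: 2 bumps 5 from row 1; 5 appends to row 2. P = [[1, 2, 6], [4, 5]].
Insert 3: 3 bumps 6 from row 1; 6 appends to row 2. P = [[1, 2, 3], [4, 5, 6]].

So P = [[1, 2, 3], [4, 5, 6]].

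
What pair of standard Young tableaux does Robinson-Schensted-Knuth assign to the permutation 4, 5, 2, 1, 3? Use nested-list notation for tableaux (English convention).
P = [[1, 3], [2, 5], [4]], Q = [[1, 2], [3, 5], [4]]

Insert each entry of the permutation into P by Schensted row insertion, recording in Q the position of each new cell.

After inserting 4: P = [[4]].
After inserting 5: P = [[4, 5]].
After inserting 2: P = [[2, 5], [4]].
After inserting 1: P = [[1, 5], [2], [4]].
After inserting 3: P = [[1, 3], [2, 5], [4]].

So P = [[1, 3], [2, 5], [4]], Q = [[1, 2], [3, 5], [4]].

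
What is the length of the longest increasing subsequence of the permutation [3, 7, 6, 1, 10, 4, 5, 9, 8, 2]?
4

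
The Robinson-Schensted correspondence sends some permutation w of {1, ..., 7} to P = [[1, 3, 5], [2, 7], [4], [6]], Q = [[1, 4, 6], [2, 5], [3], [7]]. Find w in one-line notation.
6 4 2 7 3 5 1

Reverse the RSK construction: for i from n down to 1, find the cell of Q containing i, remove the entry at that cell from P, and reverse-bump it up through P; the value ejected from row 1 is w(i).

Step i=7: Q has 7 at row 4, column 1; remove 6 from row 4 of P and reverse-bump: 6 enters row 3 and ejects 4; 4 enters row 2 and ejects 2; 2 enters row 1 and ejects 1. So w(7) = 1. P is now [[2, 3, 5], [4, 7], [6]].
Step i=6: Q has 6 at row 1, column 3; remove that cell from P, ejecting 5. So w(6) = 5. P is now [[2, 3], [4, 7], [6]].
Step i=5: Q has 5 at row 2, column 2; remove 7 from row 2 of P and reverse-bump: 7 enters row 1 and ejects 3. So w(5) = 3. P is now [[2, 7], [4], [6]].
Step i=4: Q has 4 at row 1, column 2; remove that cell from P, ejecting 7. So w(4) = 7. P is now [[2], [4], [6]].
Step i=3: Q has 3 at row 3, column 1; remove 6 from row 3 of P and reverse-bump: 6 enters row 2 and ejects 4; 4 enters row 1 and ejects 2. So w(3) = 2. P is now [[4], [6]].
Step i=2: Q has 2 at row 2, column 1; remove 6 from row 2 of P and reverse-bump: 6 enters row 1 and ejects 4. So w(2) = 4. P is now [[6]].
Step i=1: Q has 1 at row 1, column 1; remove that cell from P, ejecting 6. So w(1) = 6. P is now [].

So w = 6 4 2 7 3 5 1.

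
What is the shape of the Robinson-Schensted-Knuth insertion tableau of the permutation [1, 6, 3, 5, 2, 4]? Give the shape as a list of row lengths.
[3, 2, 1]

RSK row insertion gives P = [[1, 2, 4], [3, 5], [6]], which has shape [3, 2, 1].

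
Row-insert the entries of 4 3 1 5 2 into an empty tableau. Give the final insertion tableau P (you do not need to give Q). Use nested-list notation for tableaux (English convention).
P = [[1, 2], [3, 5], [4]]

Insert 4: appended to row 1. P = [[4]].
Insert 3: 3 bumps 4 from row 1; 4 starts row 2. P = [[3], [4]].
Insert 1: 1 bumps 3 from row 1; 3 bumps 4 from row 2; 4 starts row 3. P = [[1], [3], [4]].
Insert 5: appended to row 1. P = [[1, 5], [3], [4]].
Insert 2: 2 bumps 5 from row 1; 5 appends to row 2. P = [[1, 2], [3, 5], [4]].

So P = [[1, 2], [3, 5], [4]].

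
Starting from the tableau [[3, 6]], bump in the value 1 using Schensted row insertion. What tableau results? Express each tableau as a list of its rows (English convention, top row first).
In row 1, 1 replaces 3 (the leftmost entry greater than 1); 3 is bumped to row 2. 3 starts a new row 2. The new tableau is [[1, 6], [3]].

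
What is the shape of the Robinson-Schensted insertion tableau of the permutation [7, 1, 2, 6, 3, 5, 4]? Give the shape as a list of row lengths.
Row-insert each entry into an empty tableau.

After inserting 7: P = [[7]].
After inserting 1: P = [[1], [7]].
After inserting 2: P = [[1, 2], [7]].
After inserting 6: P = [[1, 2, 6], [7]].
After inserting 3: P = [[1, 2, 3], [6], [7]].
After inserting 5: P = [[1, 2, 3, 5], [6], [7]].
After inserting 4: P = [[1, 2, 3, 4], [5], [6], [7]].

The final insertion tableau P = [[1, 2, 3, 4], [5], [6], [7]] has shape [4, 1, 1, 1].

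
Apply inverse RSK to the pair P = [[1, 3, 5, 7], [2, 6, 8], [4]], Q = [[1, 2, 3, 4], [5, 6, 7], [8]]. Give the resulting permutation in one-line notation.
Reverse the RSK construction: for i from n down to 1, find the cell of Q containing i, remove the entry at that cell from P, and reverse-bump it up through P; the value ejected from row 1 is w(i).

Step i=8: Q has 8 at row 3, column 1; remove 4 from row 3 of P and reverse-bump: 4 enters row 2 and ejects 2; 2 enters row 1 and ejects 1. So w(8) = 1. P is now [[2, 3, 5, 7], [4, 6, 8]].
Step i=7: Q has 7 at row 2, column 3; remove 8 from row 2 of P and reverse-bump: 8 enters row 1 and ejects 7. So w(7) = 7. P is now [[2, 3, 5, 8], [4, 6]].
Step i=6: Q has 6 at row 2, column 2; remove 6 from row 2 of P and reverse-bump: 6 enters row 1 and ejects 5. So w(6) = 5. P is now [[2, 3, 6, 8], [4]].
Step i=5: Q has 5 at row 2, column 1; remove 4 from row 2 of P and reverse-bump: 4 enters row 1 and ejects 3. So w(5) = 3. P is now [[2, 4, 6, 8]].
Step i=4: Q has 4 at row 1, column 4; remove that cell from P, ejecting 8. So w(4) = 8. P is now [[2, 4, 6]].
Step i=3: Q has 3 at row 1, column 3; remove that cell from P, ejecting 6. So w(3) = 6. P is now [[2, 4]].
Step i=2: Q has 2 at row 1, column 2; remove that cell from P, ejecting 4. So w(2) = 4. P is now [[2]].
Step i=1: Q has 1 at row 1, column 1; remove that cell from P, ejecting 2. So w(1) = 2. P is now [].

So w = 2 4 6 8 3 5 7 1.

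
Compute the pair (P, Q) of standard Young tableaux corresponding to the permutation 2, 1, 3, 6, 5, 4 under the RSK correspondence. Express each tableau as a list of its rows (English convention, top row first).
Insert each entry of the permutation into P by Schensted row insertion, recording in Q the position of each new cell.

After inserting 2: P = [[2]].
After inserting 1: P = [[1], [2]].
After inserting 3: P = [[1, 3], [2]].
After inserting 6: P = [[1, 3, 6], [2]].
After inserting 5: P = [[1, 3, 5], [2, 6]].
After inserting 4: P = [[1, 3, 4], [2, 5], [6]].

So P = [[1, 3, 4], [2, 5], [6]], Q = [[1, 3, 4], [2, 5], [6]].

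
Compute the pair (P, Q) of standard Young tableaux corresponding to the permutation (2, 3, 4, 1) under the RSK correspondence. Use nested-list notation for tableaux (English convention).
P = [[1, 3, 4], [2]], Q = [[1, 2, 3], [4]]

Insert each entry of the permutation into P by Schensted row insertion, recording in Q the position of each new cell.

Insert 2: appended to row 1. P = [[2]], Q = [[1]].
Insert 3: appended to row 1. P = [[2, 3]], Q = [[1, 2]].
Insert 4: appended to row 1. P = [[2, 3, 4]], Q = [[1, 2, 3]].
Insert 1: 1 bumps 2 from row 1; 2 starts row 2. P = [[1, 3, 4], [2]], Q = [[1, 2, 3], [4]].

So P = [[1, 3, 4], [2]], Q = [[1, 2, 3], [4]].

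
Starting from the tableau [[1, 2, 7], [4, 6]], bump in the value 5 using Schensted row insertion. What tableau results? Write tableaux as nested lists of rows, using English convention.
[[1, 2, 5], [4, 6, 7]]

In row 1, 5 replaces 7 (the leftmost entry greater than 5); 7 is bumped to row 2. 7 is appended to row 2. The new tableau is [[1, 2, 5], [4, 6, 7]].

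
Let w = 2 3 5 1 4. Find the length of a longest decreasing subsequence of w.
2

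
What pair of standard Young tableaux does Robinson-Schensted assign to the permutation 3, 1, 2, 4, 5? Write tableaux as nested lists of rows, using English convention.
P = [[1, 2, 4, 5], [3]], Q = [[1, 3, 4, 5], [2]]

Insert each entry of the permutation into P by Schensted row insertion, recording in Q the position of each new cell.

Insert 3: appended to row 1. P = [[3]].
Insert 1: 1 bumps 3 from row 1; 3 starts row 2. P = [[1], [3]].
Insert 2: appended to row 1. P = [[1, 2], [3]].
Insert 4: appended to row 1. P = [[1, 2, 4], [3]].
Insert 5: appended to row 1. P = [[1, 2, 4, 5], [3]].

So P = [[1, 2, 4, 5], [3]], Q = [[1, 3, 4, 5], [2]].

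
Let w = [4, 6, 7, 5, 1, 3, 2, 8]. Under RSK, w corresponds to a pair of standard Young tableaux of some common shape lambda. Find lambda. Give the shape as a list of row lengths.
[4, 2, 1, 1]

Row-insert each entry into an empty tableau.

After inserting 4: P = [[4]].
After inserting 6: P = [[4, 6]].
After inserting 7: P = [[4, 6, 7]].
After inserting 5: P = [[4, 5, 7], [6]].
After inserting 1: P = [[1, 5, 7], [4], [6]].
After inserting 3: P = [[1, 3, 7], [4, 5], [6]].
After inserting 2: P = [[1, 2, 7], [3, 5], [4], [6]].
After inserting 8: P = [[1, 2, 7, 8], [3, 5], [4], [6]].

The final insertion tableau P = [[1, 2, 7, 8], [3, 5], [4], [6]] has shape [4, 2, 1, 1].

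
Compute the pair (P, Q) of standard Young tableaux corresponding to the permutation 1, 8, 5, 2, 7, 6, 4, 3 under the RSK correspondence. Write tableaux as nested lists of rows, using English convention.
P = [[1, 2, 3], [4, 6], [5], [7], [8]], Q = [[1, 2, 5], [3, 6], [4], [7], [8]]

Insert each entry of the permutation into P by Schensted row insertion, recording in Q the position of each new cell.

Insert 1: appended to row 1. P = [[1]], Q = [[1]].
Insert 8: appended to row 1. P = [[1, 8]], Q = [[1, 2]].
Insert 5: 5 bumps 8 from row 1; 8 starts row 2. P = [[1, 5], [8]], Q = [[1, 2], [3]].
Insert 2: 2 bumps 5 from row 1; 5 bumps 8 from row 2; 8 starts row 3. P = [[1, 2], [5], [8]], Q = [[1, 2], [3], [4]].
Insert 7: appended to row 1. P = [[1, 2, 7], [5], [8]], Q = [[1, 2, 5], [3], [4]].
Insert 6: 6 bumps 7 from row 1; 7 appends to row 2. P = [[1, 2, 6], [5, 7], [8]], Q = [[1, 2, 5], [3, 6], [4]].
Insert 4: 4 bumps 6 from row 1; 6 bumps 7 from row 2; 7 bumps 8 from row 3; 8 starts row 4. P = [[1, 2, 4], [5, 6], [7], [8]], Q = [[1, 2, 5], [3, 6], [4], [7]].
Insert 3: 3 bumps 4 from row 1; 4 bumps 5 from row 2; 5 bumps 7 from row 3; 7 bumps 8 from row 4; 8 starts row 5. P = [[1, 2, 3], [4, 6], [5], [7], [8]], Q = [[1, 2, 5], [3, 6], [4], [7], [8]].

So P = [[1, 2, 3], [4, 6], [5], [7], [8]], Q = [[1, 2, 5], [3, 6], [4], [7], [8]].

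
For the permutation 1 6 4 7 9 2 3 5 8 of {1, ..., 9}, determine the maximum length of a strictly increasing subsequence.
5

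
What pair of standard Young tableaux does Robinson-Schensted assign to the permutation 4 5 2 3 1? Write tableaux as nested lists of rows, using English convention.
P = [[1, 3], [2, 5], [4]], Q = [[1, 2], [3, 4], [5]]

Insert each entry of the permutation into P by Schensted row insertion, recording in Q the position of each new cell.

After inserting 4: P = [[4]].
After inserting 5: P = [[4, 5]].
After inserting 2: P = [[2, 5], [4]].
After inserting 3: P = [[2, 3], [4, 5]].
After inserting 1: P = [[1, 3], [2, 5], [4]].

So P = [[1, 3], [2, 5], [4]], Q = [[1, 2], [3, 4], [5]].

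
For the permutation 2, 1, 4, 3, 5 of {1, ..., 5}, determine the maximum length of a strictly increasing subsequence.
3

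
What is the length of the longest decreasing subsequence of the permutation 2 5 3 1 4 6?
3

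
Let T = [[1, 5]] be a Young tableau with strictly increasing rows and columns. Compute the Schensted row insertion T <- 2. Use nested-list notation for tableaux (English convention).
[[1, 2], [5]]

In row 1, 2 replaces 5 (the leftmost entry greater than 2); 5 is bumped to row 2. 5 starts a new row 2. The new tableau is [[1, 2], [5]].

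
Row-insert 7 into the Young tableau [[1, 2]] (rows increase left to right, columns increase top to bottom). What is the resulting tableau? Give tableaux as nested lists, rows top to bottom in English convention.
7 is larger than every entry of row 1, so it is appended to row 1. The new tableau is [[1, 2, 7]].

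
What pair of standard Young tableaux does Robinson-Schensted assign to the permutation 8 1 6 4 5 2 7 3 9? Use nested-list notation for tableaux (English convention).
P = [[1, 2, 3, 7, 9], [4, 5], [6], [8]], Q = [[1, 3, 5, 7, 9], [2, 8], [4], [6]]

Insert each entry of the permutation into P by Schensted row insertion, recording in Q the position of each new cell.

Insert 8: appended to row 1. P = [[8]].
Insert 1: 1 bumps 8 from row 1; 8 starts row 2. P = [[1], [8]].
Insert 6: appended to row 1. P = [[1, 6], [8]].
Insert 4: 4 bumps 6 from row 1; 6 bumps 8 from row 2; 8 starts row 3. P = [[1, 4], [6], [8]].
Insert 5: appended to row 1. P = [[1, 4, 5], [6], [8]].
Insert 2: 2 bumps 4 from row 1; 4 bumps 6 from row 2; 6 bumps 8 from row 3; 8 starts row 4. P = [[1, 2, 5], [4], [6], [8]].
Insert 7: appended to row 1. P = [[1, 2, 5, 7], [4], [6], [8]].
Insert 3: 3 bumps 5 from row 1; 5 appends to row 2. P = [[1, 2, 3, 7], [4, 5], [6], [8]].
Insert 9: appended to row 1. P = [[1, 2, 3, 7, 9], [4, 5], [6], [8]].

So P = [[1, 2, 3, 7, 9], [4, 5], [6], [8]], Q = [[1, 3, 5, 7, 9], [2, 8], [4], [6]].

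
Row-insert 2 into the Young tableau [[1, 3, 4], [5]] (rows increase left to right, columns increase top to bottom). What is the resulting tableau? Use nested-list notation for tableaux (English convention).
In row 1, 2 replaces 3 (the leftmost entry greater than 2); 3 is bumped to row 2. In row 2, 3 replaces 5 (the leftmost entry greater than 3); 5 is bumped to row 3. 5 starts a new row 3. The new tableau is [[1, 2, 4], [3], [5]].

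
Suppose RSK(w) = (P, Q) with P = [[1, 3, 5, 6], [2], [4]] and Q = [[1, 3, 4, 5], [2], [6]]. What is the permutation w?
4 2 3 5 6 1

Reverse the RSK construction: for i from n down to 1, find the cell of Q containing i, remove the entry at that cell from P, and reverse-bump it up through P; the value ejected from row 1 is w(i).

Step i=6: Q has 6 at row 3, column 1; remove 4 from row 3 of P and reverse-bump: 4 enters row 2 and ejects 2; 2 enters row 1 and ejects 1. So w(6) = 1. P is now [[2, 3, 5, 6], [4]].
Step i=5: Q has 5 at row 1, column 4; remove that cell from P, ejecting 6. So w(5) = 6. P is now [[2, 3, 5], [4]].
Step i=4: Q has 4 at row 1, column 3; remove that cell from P, ejecting 5. So w(4) = 5. P is now [[2, 3], [4]].
Step i=3: Q has 3 at row 1, column 2; remove that cell from P, ejecting 3. So w(3) = 3. P is now [[2], [4]].
Step i=2: Q has 2 at row 2, column 1; remove 4 from row 2 of P and reverse-bump: 4 enters row 1 and ejects 2. So w(2) = 2. P is now [[4]].
Step i=1: Q has 1 at row 1, column 1; remove that cell from P, ejecting 4. So w(1) = 4. P is now [].

So w = 4 2 3 5 6 1.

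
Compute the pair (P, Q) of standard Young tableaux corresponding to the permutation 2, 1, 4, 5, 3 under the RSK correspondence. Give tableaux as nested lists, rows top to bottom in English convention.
Insert each entry of the permutation into P by Schensted row insertion, recording in Q the position of each new cell.

Insert 2: appended to row 1. P = [[2]].
Insert 1: 1 bumps 2 from row 1; 2 starts row 2. P = [[1], [2]].
Insert 4: appended to row 1. P = [[1, 4], [2]].
Insert 5: appended to row 1. P = [[1, 4, 5], [2]].
Insert 3: 3 bumps 4 from row 1; 4 appends to row 2. P = [[1, 3, 5], [2, 4]].

So P = [[1, 3, 5], [2, 4]], Q = [[1, 3, 4], [2, 5]].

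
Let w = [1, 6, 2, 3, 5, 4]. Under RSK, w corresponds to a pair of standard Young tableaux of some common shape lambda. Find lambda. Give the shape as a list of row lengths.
Row-insert each entry into an empty tableau.

After inserting 1: P = [[1]].
After inserting 6: P = [[1, 6]].
After inserting 2: P = [[1, 2], [6]].
After inserting 3: P = [[1, 2, 3], [6]].
After inserting 5: P = [[1, 2, 3, 5], [6]].
After inserting 4: P = [[1, 2, 3, 4], [5], [6]].

The final insertion tableau P = [[1, 2, 3, 4], [5], [6]] has shape [4, 1, 1].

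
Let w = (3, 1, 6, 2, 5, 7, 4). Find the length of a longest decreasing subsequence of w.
3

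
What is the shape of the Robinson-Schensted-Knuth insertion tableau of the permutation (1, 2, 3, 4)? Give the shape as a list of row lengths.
[4]

RSK row insertion gives P = [[1, 2, 3, 4]], which has shape [4].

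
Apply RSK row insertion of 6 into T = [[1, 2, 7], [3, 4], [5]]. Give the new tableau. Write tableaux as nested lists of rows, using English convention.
[[1, 2, 6], [3, 4, 7], [5]]

In row 1, 6 replaces 7 (the leftmost entry greater than 6); 7 is bumped to row 2. 7 is appended to row 2. The new tableau is [[1, 2, 6], [3, 4, 7], [5]].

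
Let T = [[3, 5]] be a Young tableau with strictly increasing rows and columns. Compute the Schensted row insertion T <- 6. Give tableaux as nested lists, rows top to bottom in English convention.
[[3, 5, 6]]

6 is larger than every entry of row 1, so it is appended to row 1. The new tableau is [[3, 5, 6]].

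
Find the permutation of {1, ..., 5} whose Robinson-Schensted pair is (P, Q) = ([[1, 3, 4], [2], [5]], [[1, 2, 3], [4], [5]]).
Reverse the RSK construction: for i from n down to 1, find the cell of Q containing i, remove the entry at that cell from P, and reverse-bump it up through P; the value ejected from row 1 is w(i).

Step i=5: Q has 5 at row 3, column 1; remove 5 from row 3 of P and reverse-bump: 5 enters row 2 and ejects 2; 2 enters row 1 and ejects 1. So w(5) = 1. P is now [[2, 3, 4], [5]].
Step i=4: Q has 4 at row 2, column 1; remove 5 from row 2 of P and reverse-bump: 5 enters row 1 and ejects 4. So w(4) = 4. P is now [[2, 3, 5]].
Step i=3: Q has 3 at row 1, column 3; remove that cell from P, ejecting 5. So w(3) = 5. P is now [[2, 3]].
Step i=2: Q has 2 at row 1, column 2; remove that cell from P, ejecting 3. So w(2) = 3. P is now [[2]].
Step i=1: Q has 1 at row 1, column 1; remove that cell from P, ejecting 2. So w(1) = 2. P is now [].

So w = 2 3 5 4 1.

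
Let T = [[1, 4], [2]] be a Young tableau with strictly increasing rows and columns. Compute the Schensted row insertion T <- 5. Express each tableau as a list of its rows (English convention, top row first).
[[1, 4, 5], [2]]

5 is larger than every entry of row 1, so it is appended to row 1. The new tableau is [[1, 4, 5], [2]].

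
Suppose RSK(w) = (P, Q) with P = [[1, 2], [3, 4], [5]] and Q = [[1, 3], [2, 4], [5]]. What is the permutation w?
Reverse the RSK construction: for i from n down to 1, find the cell of Q containing i, remove the entry at that cell from P, and reverse-bump it up through P; the value ejected from row 1 is w(i).

Step i=5: Q has 5 at row 3, column 1; remove 5 from row 3 of P and reverse-bump: 5 enters row 2 and ejects 4; 4 enters row 1 and ejects 2. So w(5) = 2. P is now [[1, 4], [3, 5]].
Step i=4: Q has 4 at row 2, column 2; remove 5 from row 2 of P and reverse-bump: 5 enters row 1 and ejects 4. So w(4) = 4. P is now [[1, 5], [3]].
Step i=3: Q has 3 at row 1, column 2; remove that cell from P, ejecting 5. So w(3) = 5. P is now [[1], [3]].
Step i=2: Q has 2 at row 2, column 1; remove 3 from row 2 of P and reverse-bump: 3 enters row 1 and ejects 1. So w(2) = 1. P is now [[3]].
Step i=1: Q has 1 at row 1, column 1; remove that cell from P, ejecting 3. So w(1) = 3. P is now [].

So w = 3 1 5 4 2.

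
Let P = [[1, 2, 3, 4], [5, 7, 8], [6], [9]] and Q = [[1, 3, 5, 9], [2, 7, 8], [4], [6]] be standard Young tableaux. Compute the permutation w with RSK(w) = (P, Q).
Reverse the RSK construction: for i from n down to 1, find the cell of Q containing i, remove the entry at that cell from P, and reverse-bump it up through P; the value ejected from row 1 is w(i).

Step i=9: Q has 9 at row 1, column 4; remove that cell from P, ejecting 4. So w(9) = 4. P is now [[1, 2, 3], [5, 7, 8], [6], [9]].
Step i=8: Q has 8 at row 2, column 3; remove 8 from row 2 of P and reverse-bump: 8 enters row 1 and ejects 3. So w(8) = 3. P is now [[1, 2, 8], [5, 7], [6], [9]].
Step i=7: Q has 7 at row 2, column 2; remove 7 from row 2 of P and reverse-bump: 7 enters row 1 and ejects 2. So w(7) = 2. P is now [[1, 7, 8], [5], [6], [9]].
Step i=6: Q has 6 at row 4, column 1; remove 9 from row 4 of P and reverse-bump: 9 enters row 3 and ejects 6; 6 enters row 2 and ejects 5; 5 enters row 1 and ejects 1. So w(6) = 1. P is now [[5, 7, 8], [6], [9]].
Step i=5: Q has 5 at row 1, column 3; remove that cell from P, ejecting 8. So w(5) = 8. P is now [[5, 7], [6], [9]].
Step i=4: Q has 4 at row 3, column 1; remove 9 from row 3 of P and reverse-bump: 9 enters row 2 and ejects 6; 6 enters row 1 and ejects 5. So w(4) = 5. P is now [[6, 7], [9]].
Step i=3: Q has 3 at row 1, column 2; remove that cell from P, ejecting 7. So w(3) = 7. P is now [[6], [9]].
Step i=2: Q has 2 at row 2, column 1; remove 9 from row 2 of P and reverse-bump: 9 enters row 1 and ejects 6. So w(2) = 6. P is now [[9]].
Step i=1: Q has 1 at row 1, column 1; remove that cell from P, ejecting 9. So w(1) = 9. P is now [].

So w = 9 6 7 5 8 1 2 3 4.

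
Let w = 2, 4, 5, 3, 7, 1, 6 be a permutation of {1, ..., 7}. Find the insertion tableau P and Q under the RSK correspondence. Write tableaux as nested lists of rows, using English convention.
P = [[1, 3, 5, 6], [2, 7], [4]], Q = [[1, 2, 3, 5], [4, 7], [6]]

Insert each entry of the permutation into P by Schensted row insertion, recording in Q the position of each new cell.

Insert 2: appended to row 1. P = [[2]], Q = [[1]].
Insert 4: appended to row 1. P = [[2, 4]], Q = [[1, 2]].
Insert 5: appended to row 1. P = [[2, 4, 5]], Q = [[1, 2, 3]].
Insert 3: 3 bumps 4 from row 1; 4 starts row 2. P = [[2, 3, 5], [4]], Q = [[1, 2, 3], [4]].
Insert 7: appended to row 1. P = [[2, 3, 5, 7], [4]], Q = [[1, 2, 3, 5], [4]].
Insert 1: 1 bumps 2 from row 1; 2 bumps 4 from row 2; 4 starts row 3. P = [[1, 3, 5, 7], [2], [4]], Q = [[1, 2, 3, 5], [4], [6]].
Insert 6: 6 bumps 7 from row 1; 7 appends to row 2. P = [[1, 3, 5, 6], [2, 7], [4]], Q = [[1, 2, 3, 5], [4, 7], [6]].

So P = [[1, 3, 5, 6], [2, 7], [4]], Q = [[1, 2, 3, 5], [4, 7], [6]].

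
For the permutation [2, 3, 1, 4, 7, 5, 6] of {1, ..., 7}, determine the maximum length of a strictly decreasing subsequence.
2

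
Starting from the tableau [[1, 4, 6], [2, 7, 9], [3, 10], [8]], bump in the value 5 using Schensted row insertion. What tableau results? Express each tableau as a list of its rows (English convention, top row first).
[[1, 4, 5], [2, 6, 9], [3, 7], [8, 10]]

In row 1, 5 replaces 6 (the leftmost entry greater than 5); 6 is bumped to row 2. In row 2, 6 replaces 7 (the leftmost entry greater than 6); 7 is bumped to row 3. In row 3, 7 replaces 10 (the leftmost entry greater than 7); 10 is bumped to row 4. 10 is appended to row 4. The new tableau is [[1, 4, 5], [2, 6, 9], [3, 7], [8, 10]].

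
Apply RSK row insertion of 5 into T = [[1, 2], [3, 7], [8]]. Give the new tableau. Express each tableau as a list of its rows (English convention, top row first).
5 is larger than every entry of row 1, so it is appended to row 1. The new tableau is [[1, 2, 5], [3, 7], [8]].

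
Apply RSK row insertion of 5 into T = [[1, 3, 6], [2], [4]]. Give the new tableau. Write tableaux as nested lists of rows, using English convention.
[[1, 3, 5], [2, 6], [4]]

In row 1, 5 replaces 6 (the leftmost entry greater than 5); 6 is bumped to row 2. 6 is appended to row 2. The new tableau is [[1, 3, 5], [2, 6], [4]].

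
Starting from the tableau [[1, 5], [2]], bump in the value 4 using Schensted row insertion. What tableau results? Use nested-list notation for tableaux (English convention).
In row 1, 4 replaces 5 (the leftmost entry greater than 4); 5 is bumped to row 2. 5 is appended to row 2. The new tableau is [[1, 4], [2, 5]].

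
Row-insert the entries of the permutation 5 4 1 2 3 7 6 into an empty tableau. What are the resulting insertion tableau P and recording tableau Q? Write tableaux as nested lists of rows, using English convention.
Insert each entry of the permutation into P by Schensted row insertion, recording in Q the position of each new cell.

After inserting 5: P = [[5]].
After inserting 4: P = [[4], [5]].
After inserting 1: P = [[1], [4], [5]].
After inserting 2: P = [[1, 2], [4], [5]].
After inserting 3: P = [[1, 2, 3], [4], [5]].
After inserting 7: P = [[1, 2, 3, 7], [4], [5]].
After inserting 6: P = [[1, 2, 3, 6], [4, 7], [5]].

So P = [[1, 2, 3, 6], [4, 7], [5]], Q = [[1, 4, 5, 6], [2, 7], [3]].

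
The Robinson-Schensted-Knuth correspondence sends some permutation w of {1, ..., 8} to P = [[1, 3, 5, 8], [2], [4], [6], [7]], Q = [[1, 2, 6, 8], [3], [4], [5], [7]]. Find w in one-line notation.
Reverse the RSK construction: for i from n down to 1, find the cell of Q containing i, remove the entry at that cell from P, and reverse-bump it up through P; the value ejected from row 1 is w(i).

Step i=8: Q has 8 at row 1, column 4; remove that cell from P, ejecting 8. So w(8) = 8. P is now [[1, 3, 5], [2], [4], [6], [7]].
Step i=7: Q has 7 at row 5, column 1; remove 7 from row 5 of P and reverse-bump: 7 enters row 4 and ejects 6; 6 enters row 3 and ejects 4; 4 enters row 2 and ejects 2; 2 enters row 1 and ejects 1. So w(7) = 1. P is now [[2, 3, 5], [4], [6], [7]].
Step i=6: Q has 6 at row 1, column 3; remove that cell from P, ejecting 5. So w(6) = 5. P is now [[2, 3], [4], [6], [7]].
Step i=5: Q has 5 at row 4, column 1; remove 7 from row 4 of P and reverse-bump: 7 enters row 3 and ejects 6; 6 enters row 2 and ejects 4; 4 enters row 1 and ejects 3. So w(5) = 3. P is now [[2, 4], [6], [7]].
Step i=4: Q has 4 at row 3, column 1; remove 7 from row 3 of P and reverse-bump: 7 enters row 2 and ejects 6; 6 enters row 1 and ejects 4. So w(4) = 4. P is now [[2, 6], [7]].
Step i=3: Q has 3 at row 2, column 1; remove 7 from row 2 of P and reverse-bump: 7 enters row 1 and ejects 6. So w(3) = 6. P is now [[2, 7]].
Step i=2: Q has 2 at row 1, column 2; remove that cell from P, ejecting 7. So w(2) = 7. P is now [[2]].
Step i=1: Q has 1 at row 1, column 1; remove that cell from P, ejecting 2. So w(1) = 2. P is now [].

So w = 2 7 6 4 3 5 1 8.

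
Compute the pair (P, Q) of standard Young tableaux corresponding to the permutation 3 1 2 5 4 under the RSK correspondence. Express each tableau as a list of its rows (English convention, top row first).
P = [[1, 2, 4], [3, 5]], Q = [[1, 3, 4], [2, 5]]

Insert each entry of the permutation into P by Schensted row insertion, recording in Q the position of each new cell.

Insert 3: appended to row 1. P = [[3]], Q = [[1]].
Insert 1: 1 bumps 3 from row 1; 3 starts row 2. P = [[1], [3]], Q = [[1], [2]].
Insert 2: appended to row 1. P = [[1, 2], [3]], Q = [[1, 3], [2]].
Insert 5: appended to row 1. P = [[1, 2, 5], [3]], Q = [[1, 3, 4], [2]].
Insert 4: 4 bumps 5 from row 1; 5 appends to row 2. P = [[1, 2, 4], [3, 5]], Q = [[1, 3, 4], [2, 5]].

So P = [[1, 2, 4], [3, 5]], Q = [[1, 3, 4], [2, 5]].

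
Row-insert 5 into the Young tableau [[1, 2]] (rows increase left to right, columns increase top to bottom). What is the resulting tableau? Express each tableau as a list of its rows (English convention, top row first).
[[1, 2, 5]]

5 is larger than every entry of row 1, so it is appended to row 1. The new tableau is [[1, 2, 5]].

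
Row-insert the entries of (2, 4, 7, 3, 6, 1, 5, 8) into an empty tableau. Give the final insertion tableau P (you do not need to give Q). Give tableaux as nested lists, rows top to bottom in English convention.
P = [[1, 3, 5, 8], [2, 6], [4, 7]]

Insert 2: appended to row 1. P = [[2]].
Insert 4: appended to row 1. P = [[2, 4]].
Insert 7: appended to row 1. P = [[2, 4, 7]].
Insert 3: 3 bumps 4 from row 1; 4 starts row 2. P = [[2, 3, 7], [4]].
Insert 6: 6 bumps 7 from row 1; 7 appends to row 2. P = [[2, 3, 6], [4, 7]].
Insert 1: 1 bumps 2 from row 1; 2 bumps 4 from row 2; 4 starts row 3. P = [[1, 3, 6], [2, 7], [4]].
Insert 5: 5 bumps 6 from row 1; 6 bumps 7 from row 2; 7 appends to row 3. P = [[1, 3, 5], [2, 6], [4, 7]].
Insert 8: appended to row 1. P = [[1, 3, 5, 8], [2, 6], [4, 7]].

So P = [[1, 3, 5, 8], [2, 6], [4, 7]].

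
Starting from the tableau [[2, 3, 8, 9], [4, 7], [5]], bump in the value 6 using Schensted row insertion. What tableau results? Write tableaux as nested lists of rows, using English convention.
[[2, 3, 6, 9], [4, 7, 8], [5]]

In row 1, 6 replaces 8 (the leftmost entry greater than 6); 8 is bumped to row 2. 8 is appended to row 2. The new tableau is [[2, 3, 6, 9], [4, 7, 8], [5]].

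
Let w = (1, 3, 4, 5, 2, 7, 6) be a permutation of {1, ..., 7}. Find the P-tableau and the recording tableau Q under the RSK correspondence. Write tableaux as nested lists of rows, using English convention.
Insert each entry of the permutation into P by Schensted row insertion, recording in Q the position of each new cell.

Insert 1: appended to row 1. P = [[1]].
Insert 3: appended to row 1. P = [[1, 3]].
Insert 4: appended to row 1. P = [[1, 3, 4]].
Insert 5: appended to row 1. P = [[1, 3, 4, 5]].
Insert 2: 2 bumps 3 from row 1; 3 starts row 2. P = [[1, 2, 4, 5], [3]].
Insert 7: appended to row 1. P = [[1, 2, 4, 5, 7], [3]].
Insert 6: 6 bumps 7 from row 1; 7 appends to row 2. P = [[1, 2, 4, 5, 6], [3, 7]].

So P = [[1, 2, 4, 5, 6], [3, 7]], Q = [[1, 2, 3, 4, 6], [5, 7]].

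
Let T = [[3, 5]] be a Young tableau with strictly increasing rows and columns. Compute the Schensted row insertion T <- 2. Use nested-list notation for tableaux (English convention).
[[2, 5], [3]]

In row 1, 2 replaces 3 (the leftmost entry greater than 2); 3 is bumped to row 2. 3 starts a new row 2. The new tableau is [[2, 5], [3]].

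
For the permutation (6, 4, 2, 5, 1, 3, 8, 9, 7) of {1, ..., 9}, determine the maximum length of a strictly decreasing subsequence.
4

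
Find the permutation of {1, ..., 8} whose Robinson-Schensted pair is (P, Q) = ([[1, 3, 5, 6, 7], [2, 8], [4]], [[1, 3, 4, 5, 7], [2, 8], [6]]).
4 2 3 5 6 1 8 7

Reverse the RSK construction: for i from n down to 1, find the cell of Q containing i, remove the entry at that cell from P, and reverse-bump it up through P; the value ejected from row 1 is w(i).

Step i=8: Q has 8 at row 2, column 2; remove 8 from row 2 of P and reverse-bump: 8 enters row 1 and ejects 7. So w(8) = 7. P is now [[1, 3, 5, 6, 8], [2], [4]].
Step i=7: Q has 7 at row 1, column 5; remove that cell from P, ejecting 8. So w(7) = 8. P is now [[1, 3, 5, 6], [2], [4]].
Step i=6: Q has 6 at row 3, column 1; remove 4 from row 3 of P and reverse-bump: 4 enters row 2 and ejects 2; 2 enters row 1 and ejects 1. So w(6) = 1. P is now [[2, 3, 5, 6], [4]].
Step i=5: Q has 5 at row 1, column 4; remove that cell from P, ejecting 6. So w(5) = 6. P is now [[2, 3, 5], [4]].
Step i=4: Q has 4 at row 1, column 3; remove that cell from P, ejecting 5. So w(4) = 5. P is now [[2, 3], [4]].
Step i=3: Q has 3 at row 1, column 2; remove that cell from P, ejecting 3. So w(3) = 3. P is now [[2], [4]].
Step i=2: Q has 2 at row 2, column 1; remove 4 from row 2 of P and reverse-bump: 4 enters row 1 and ejects 2. So w(2) = 2. P is now [[4]].
Step i=1: Q has 1 at row 1, column 1; remove that cell from P, ejecting 4. So w(1) = 4. P is now [].

So w = 4 2 3 5 6 1 8 7.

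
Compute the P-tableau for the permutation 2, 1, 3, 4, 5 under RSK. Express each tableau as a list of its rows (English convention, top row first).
After inserting 2: P = [[2]].
After inserting 1: P = [[1], [2]].
After inserting 3: P = [[1, 3], [2]].
After inserting 4: P = [[1, 3, 4], [2]].
After inserting 5: P = [[1, 3, 4, 5], [2]].

So P = [[1, 3, 4, 5], [2]].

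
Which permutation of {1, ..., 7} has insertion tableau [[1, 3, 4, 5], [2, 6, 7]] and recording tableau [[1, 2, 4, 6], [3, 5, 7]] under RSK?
2 3 1 6 4 7 5

Reverse the RSK construction: for i from n down to 1, find the cell of Q containing i, remove the entry at that cell from P, and reverse-bump it up through P; the value ejected from row 1 is w(i).

Step i=7: Q has 7 at row 2, column 3; remove 7 from row 2 of P and reverse-bump: 7 enters row 1 and ejects 5. So w(7) = 5. P is now [[1, 3, 4, 7], [2, 6]].
Step i=6: Q has 6 at row 1, column 4; remove that cell from P, ejecting 7. So w(6) = 7. P is now [[1, 3, 4], [2, 6]].
Step i=5: Q has 5 at row 2, column 2; remove 6 from row 2 of P and reverse-bump: 6 enters row 1 and ejects 4. So w(5) = 4. P is now [[1, 3, 6], [2]].
Step i=4: Q has 4 at row 1, column 3; remove that cell from P, ejecting 6. So w(4) = 6. P is now [[1, 3], [2]].
Step i=3: Q has 3 at row 2, column 1; remove 2 from row 2 of P and reverse-bump: 2 enters row 1 and ejects 1. So w(3) = 1. P is now [[2, 3]].
Step i=2: Q has 2 at row 1, column 2; remove that cell from P, ejecting 3. So w(2) = 3. P is now [[2]].
Step i=1: Q has 1 at row 1, column 1; remove that cell from P, ejecting 2. So w(1) = 2. P is now [].

So w = 2 3 1 6 4 7 5.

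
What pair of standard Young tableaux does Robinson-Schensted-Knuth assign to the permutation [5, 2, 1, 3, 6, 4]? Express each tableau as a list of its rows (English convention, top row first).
P = [[1, 3, 4], [2, 6], [5]], Q = [[1, 4, 5], [2, 6], [3]]

Insert each entry of the permutation into P by Schensted row insertion, recording in Q the position of each new cell.

After inserting 5: P = [[5]].
After inserting 2: P = [[2], [5]].
After inserting 1: P = [[1], [2], [5]].
After inserting 3: P = [[1, 3], [2], [5]].
After inserting 6: P = [[1, 3, 6], [2], [5]].
After inserting 4: P = [[1, 3, 4], [2, 6], [5]].

So P = [[1, 3, 4], [2, 6], [5]], Q = [[1, 4, 5], [2, 6], [3]].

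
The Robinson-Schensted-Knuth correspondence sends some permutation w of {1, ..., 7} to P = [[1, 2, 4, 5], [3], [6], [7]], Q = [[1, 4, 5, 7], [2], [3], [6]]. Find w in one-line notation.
7 6 1 3 4 2 5

Reverse the RSK construction: for i from n down to 1, find the cell of Q containing i, remove the entry at that cell from P, and reverse-bump it up through P; the value ejected from row 1 is w(i).

Step i=7: Q has 7 at row 1, column 4; remove that cell from P, ejecting 5. So w(7) = 5. P is now [[1, 2, 4], [3], [6], [7]].
Step i=6: Q has 6 at row 4, column 1; remove 7 from row 4 of P and reverse-bump: 7 enters row 3 and ejects 6; 6 enters row 2 and ejects 3; 3 enters row 1 and ejects 2. So w(6) = 2. P is now [[1, 3, 4], [6], [7]].
Step i=5: Q has 5 at row 1, column 3; remove that cell from P, ejecting 4. So w(5) = 4. P is now [[1, 3], [6], [7]].
Step i=4: Q has 4 at row 1, column 2; remove that cell from P, ejecting 3. So w(4) = 3. P is now [[1], [6], [7]].
Step i=3: Q has 3 at row 3, column 1; remove 7 from row 3 of P and reverse-bump: 7 enters row 2 and ejects 6; 6 enters row 1 and ejects 1. So w(3) = 1. P is now [[6], [7]].
Step i=2: Q has 2 at row 2, column 1; remove 7 from row 2 of P and reverse-bump: 7 enters row 1 and ejects 6. So w(2) = 6. P is now [[7]].
Step i=1: Q has 1 at row 1, column 1; remove that cell from P, ejecting 7. So w(1) = 7. P is now [].

So w = 7 6 1 3 4 2 5.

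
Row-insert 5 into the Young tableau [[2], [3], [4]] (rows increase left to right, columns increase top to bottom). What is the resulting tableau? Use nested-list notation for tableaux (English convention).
5 is larger than every entry of row 1, so it is appended to row 1. The new tableau is [[2, 5], [3], [4]].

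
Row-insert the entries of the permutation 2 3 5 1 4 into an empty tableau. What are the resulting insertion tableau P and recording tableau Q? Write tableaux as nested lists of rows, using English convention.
Insert each entry of the permutation into P by Schensted row insertion, recording in Q the position of each new cell.

Insert 2: appended to row 1. P = [[2]].
Insert 3: appended to row 1. P = [[2, 3]].
Insert 5: appended to row 1. P = [[2, 3, 5]].
Insert 1: 1 bumps 2 from row 1; 2 starts row 2. P = [[1, 3, 5], [2]].
Insert 4: 4 bumps 5 from row 1; 5 appends to row 2. P = [[1, 3, 4], [2, 5]].

So P = [[1, 3, 4], [2, 5]], Q = [[1, 2, 3], [4, 5]].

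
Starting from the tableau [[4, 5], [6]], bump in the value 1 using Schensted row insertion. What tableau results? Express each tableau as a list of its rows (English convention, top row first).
In row 1, 1 replaces 4 (the leftmost entry greater than 1); 4 is bumped to row 2. In row 2, 4 replaces 6 (the leftmost entry greater than 4); 6 is bumped to row 3. 6 starts a new row 3. The new tableau is [[1, 5], [4], [6]].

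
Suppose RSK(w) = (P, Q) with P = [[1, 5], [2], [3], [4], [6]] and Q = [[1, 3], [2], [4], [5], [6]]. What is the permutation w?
Reverse RSK: for i = n, n-1, ..., 1, locate i in Q, remove the corresponding corner cell from P, and reverse-bump its entry up through P; the value ejected from row 1 is w(i).

So w = 6 4 5 3 2 1.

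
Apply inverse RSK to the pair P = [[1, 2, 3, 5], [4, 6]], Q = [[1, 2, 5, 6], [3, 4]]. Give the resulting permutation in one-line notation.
4 6 1 2 3 5

Reverse the RSK construction: for i from n down to 1, find the cell of Q containing i, remove the entry at that cell from P, and reverse-bump it up through P; the value ejected from row 1 is w(i).

Step i=6: Q has 6 at row 1, column 4; remove that cell from P, ejecting 5. So w(6) = 5. P is now [[1, 2, 3], [4, 6]].
Step i=5: Q has 5 at row 1, column 3; remove that cell from P, ejecting 3. So w(5) = 3. P is now [[1, 2], [4, 6]].
Step i=4: Q has 4 at row 2, column 2; remove 6 from row 2 of P and reverse-bump: 6 enters row 1 and ejects 2. So w(4) = 2. P is now [[1, 6], [4]].
Step i=3: Q has 3 at row 2, column 1; remove 4 from row 2 of P and reverse-bump: 4 enters row 1 and ejects 1. So w(3) = 1. P is now [[4, 6]].
Step i=2: Q has 2 at row 1, column 2; remove that cell from P, ejecting 6. So w(2) = 6. P is now [[4]].
Step i=1: Q has 1 at row 1, column 1; remove that cell from P, ejecting 4. So w(1) = 4. P is now [].

So w = 4 6 1 2 3 5.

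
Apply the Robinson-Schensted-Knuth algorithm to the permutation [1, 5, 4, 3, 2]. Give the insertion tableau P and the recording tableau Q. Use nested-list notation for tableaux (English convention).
P = [[1, 2], [3], [4], [5]], Q = [[1, 2], [3], [4], [5]]

Insert each entry of the permutation into P by Schensted row insertion, recording in Q the position of each new cell.

Insert 1: appended to row 1. P = [[1]].
Insert 5: appended to row 1. P = [[1, 5]].
Insert 4: 4 bumps 5 from row 1; 5 starts row 2. P = [[1, 4], [5]].
Insert 3: 3 bumps 4 from row 1; 4 bumps 5 from row 2; 5 starts row 3. P = [[1, 3], [4], [5]].
Insert 2: 2 bumps 3 from row 1; 3 bumps 4 from row 2; 4 bumps 5 from row 3; 5 starts row 4. P = [[1, 2], [3], [4], [5]].

So P = [[1, 2], [3], [4], [5]], Q = [[1, 2], [3], [4], [5]].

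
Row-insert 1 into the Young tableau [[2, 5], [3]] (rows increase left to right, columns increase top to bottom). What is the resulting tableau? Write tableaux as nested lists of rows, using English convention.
[[1, 5], [2], [3]]

In row 1, 1 replaces 2 (the leftmost entry greater than 1); 2 is bumped to row 2. In row 2, 2 replaces 3 (the leftmost entry greater than 2); 3 is bumped to row 3. 3 starts a new row 3. The new tableau is [[1, 5], [2], [3]].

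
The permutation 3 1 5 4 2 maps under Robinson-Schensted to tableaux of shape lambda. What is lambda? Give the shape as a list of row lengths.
Row-insert each entry into an empty tableau.

After inserting 3: P = [[3]].
After inserting 1: P = [[1], [3]].
After inserting 5: P = [[1, 5], [3]].
After inserting 4: P = [[1, 4], [3, 5]].
After inserting 2: P = [[1, 2], [3, 4], [5]].

The final insertion tableau P = [[1, 2], [3, 4], [5]] has shape [2, 2, 1].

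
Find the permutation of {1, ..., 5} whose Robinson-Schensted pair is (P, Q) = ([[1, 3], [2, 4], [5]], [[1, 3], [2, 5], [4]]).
Reverse the RSK construction: for i from n down to 1, find the cell of Q containing i, remove the entry at that cell from P, and reverse-bump it up through P; the value ejected from row 1 is w(i).

Step i=5: Q has 5 at row 2, column 2; remove 4 from row 2 of P and reverse-bump: 4 enters row 1 and ejects 3. So w(5) = 3. P is now [[1, 4], [2], [5]].
Step i=4: Q has 4 at row 3, column 1; remove 5 from row 3 of P and reverse-bump: 5 enters row 2 and ejects 2; 2 enters row 1 and ejects 1. So w(4) = 1. P is now [[2, 4], [5]].
Step i=3: Q has 3 at row 1, column 2; remove that cell from P, ejecting 4. So w(3) = 4. P is now [[2], [5]].
Step i=2: Q has 2 at row 2, column 1; remove 5 from row 2 of P and reverse-bump: 5 enters row 1 and ejects 2. So w(2) = 2. P is now [[5]].
Step i=1: Q has 1 at row 1, column 1; remove that cell from P, ejecting 5. So w(1) = 5. P is now [].

So w = 5 2 4 1 3.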